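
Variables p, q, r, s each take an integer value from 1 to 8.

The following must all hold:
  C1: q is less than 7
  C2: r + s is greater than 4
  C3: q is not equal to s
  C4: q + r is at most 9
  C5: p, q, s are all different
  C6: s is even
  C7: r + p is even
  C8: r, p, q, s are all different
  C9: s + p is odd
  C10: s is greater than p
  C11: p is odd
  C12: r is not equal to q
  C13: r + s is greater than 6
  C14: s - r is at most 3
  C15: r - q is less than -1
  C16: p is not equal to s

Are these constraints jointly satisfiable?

Satisfiable

One satisfying assignment is p = 1, q = 6, r = 3, s = 4.
For the less obvious constraints — constraint 2: r + s = 7; constraint 4: q + r = 9 — and the others hold by inspection.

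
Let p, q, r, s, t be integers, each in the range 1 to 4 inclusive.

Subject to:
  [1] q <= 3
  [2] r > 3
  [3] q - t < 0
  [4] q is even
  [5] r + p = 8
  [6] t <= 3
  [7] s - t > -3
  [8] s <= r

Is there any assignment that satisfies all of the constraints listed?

One satisfying assignment is p = 4, q = 2, r = 4, s = 2, t = 3.
For the less obvious constraints — constraint 3: q - t = -1; constraint 5: r + p = 8 — and the others hold by inspection.

Satisfiable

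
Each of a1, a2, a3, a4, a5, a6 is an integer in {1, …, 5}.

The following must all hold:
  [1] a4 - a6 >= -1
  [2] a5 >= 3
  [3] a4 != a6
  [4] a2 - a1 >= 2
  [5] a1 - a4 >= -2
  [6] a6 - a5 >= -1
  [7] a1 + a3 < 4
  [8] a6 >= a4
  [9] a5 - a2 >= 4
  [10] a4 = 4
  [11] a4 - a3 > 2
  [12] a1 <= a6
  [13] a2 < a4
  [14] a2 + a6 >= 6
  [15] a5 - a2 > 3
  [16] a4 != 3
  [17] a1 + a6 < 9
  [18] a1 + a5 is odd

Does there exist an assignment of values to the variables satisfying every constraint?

Constraints 1, 4, 5, 6, and 9 give a2 − a1 ≥ 2, a1 − a4 ≥ -2, a4 − a6 ≥ -1, a6 − a5 ≥ -1, a5 − a2 ≥ 4.
Adding all 5 inequalities: the left sides telescope to 0, and the right sides sum to 2 + (-2) + (-1) + (-1) + 4 = 2. So 0 ≥ 2, which is false.

Unsatisfiable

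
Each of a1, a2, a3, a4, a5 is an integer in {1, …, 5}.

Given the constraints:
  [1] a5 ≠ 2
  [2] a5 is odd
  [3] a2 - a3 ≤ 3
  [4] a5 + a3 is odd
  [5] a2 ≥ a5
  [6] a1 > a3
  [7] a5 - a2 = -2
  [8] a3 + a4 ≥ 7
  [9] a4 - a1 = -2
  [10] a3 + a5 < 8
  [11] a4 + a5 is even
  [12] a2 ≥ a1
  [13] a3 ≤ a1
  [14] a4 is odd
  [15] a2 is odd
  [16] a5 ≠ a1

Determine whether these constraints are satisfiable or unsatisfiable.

One satisfying assignment is a1 = 5, a2 = 5, a3 = 4, a4 = 3, a5 = 3.
For the less obvious constraints — constraint 3: a2 - a3 = 1; constraint 7: a5 - a2 = -2 — and the others hold by inspection.

Satisfiable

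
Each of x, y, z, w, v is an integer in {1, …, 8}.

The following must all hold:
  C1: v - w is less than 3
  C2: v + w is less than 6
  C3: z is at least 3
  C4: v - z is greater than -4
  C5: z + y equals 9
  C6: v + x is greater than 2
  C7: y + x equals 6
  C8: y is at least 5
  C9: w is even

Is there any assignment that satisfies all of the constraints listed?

Setting (x, y, z, w, v) = (1, 5, 4, 2, 2) satisfies everything: constraint 1: v - w = 0; constraint 2: v + w = 4; constraint 4: v - z = -2, and the others follow.

Satisfiable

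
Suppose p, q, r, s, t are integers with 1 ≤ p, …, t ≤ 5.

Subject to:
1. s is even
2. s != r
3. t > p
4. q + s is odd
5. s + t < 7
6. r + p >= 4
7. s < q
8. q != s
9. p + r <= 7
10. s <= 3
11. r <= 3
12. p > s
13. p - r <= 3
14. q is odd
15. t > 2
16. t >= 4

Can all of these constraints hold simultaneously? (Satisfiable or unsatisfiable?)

Satisfiable

The assignment p = 3, q = 3, r = 1, s = 2, t = 4 works:
  constraint 5 holds since s + t = 6.
  constraint 6 holds since r + p = 4.
The rest check out directly.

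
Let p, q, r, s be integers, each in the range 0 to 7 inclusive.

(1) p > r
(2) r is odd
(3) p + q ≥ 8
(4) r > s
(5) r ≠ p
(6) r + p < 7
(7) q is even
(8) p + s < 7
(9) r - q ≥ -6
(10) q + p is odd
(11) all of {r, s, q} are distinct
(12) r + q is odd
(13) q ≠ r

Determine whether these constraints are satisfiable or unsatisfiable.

Satisfiable

Try p = 5, q = 4, r = 1, s = 0.
Check constraint 3: p + q = 9; constraint 6: r + p = 6; constraint 8: p + s = 5. The remaining constraints are straightforward to verify.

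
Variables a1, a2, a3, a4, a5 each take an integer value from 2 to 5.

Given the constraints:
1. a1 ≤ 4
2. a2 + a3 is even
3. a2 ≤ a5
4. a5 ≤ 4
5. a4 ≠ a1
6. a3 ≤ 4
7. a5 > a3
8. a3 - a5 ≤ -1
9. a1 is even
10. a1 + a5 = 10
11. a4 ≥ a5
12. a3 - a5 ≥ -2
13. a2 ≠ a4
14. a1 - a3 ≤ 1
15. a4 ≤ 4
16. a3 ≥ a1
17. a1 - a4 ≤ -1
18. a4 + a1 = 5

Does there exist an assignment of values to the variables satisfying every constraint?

From constraints 6 and 16: a1 ≤ a3 ≤ 4. From constraints 11 and 15: a5 ≤ a4 ≤ 4. Hence a1 + a5 ≤ 8. But constraint 10 requires a1 + a5 = 10, and 10 > 8. Contradiction.

Unsatisfiable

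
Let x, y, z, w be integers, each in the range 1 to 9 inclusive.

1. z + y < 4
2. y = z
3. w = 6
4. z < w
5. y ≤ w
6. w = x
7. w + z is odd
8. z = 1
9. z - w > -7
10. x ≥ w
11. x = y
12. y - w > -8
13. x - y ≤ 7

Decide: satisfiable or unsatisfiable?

Constraint 3 fixes w = 6 and constraint 8 fixes z = 1. Constraints 2, 6, and 11 give w = x = y = z, so w = z. But 6 ≠ 1 — contradiction.

Unsatisfiable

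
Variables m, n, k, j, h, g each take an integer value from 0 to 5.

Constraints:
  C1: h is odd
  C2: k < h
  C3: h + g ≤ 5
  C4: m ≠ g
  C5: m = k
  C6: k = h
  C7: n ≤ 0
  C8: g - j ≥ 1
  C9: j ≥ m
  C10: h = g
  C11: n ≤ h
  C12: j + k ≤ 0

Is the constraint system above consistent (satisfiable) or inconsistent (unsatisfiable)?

From constraints 5, 6, and 10, m = k = h = g, so m = g. But constraint 4 says m ≠ g. Contradiction.

Unsatisfiable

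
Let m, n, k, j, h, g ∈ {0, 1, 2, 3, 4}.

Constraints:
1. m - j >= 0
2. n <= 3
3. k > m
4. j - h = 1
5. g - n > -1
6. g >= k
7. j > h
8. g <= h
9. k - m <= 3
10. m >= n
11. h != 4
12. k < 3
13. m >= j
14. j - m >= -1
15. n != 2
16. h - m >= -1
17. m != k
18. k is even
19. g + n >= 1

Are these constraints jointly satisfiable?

Unsatisfiable

Constraints 1, 3, 6, 7, and 8 give h < j, j ≤ m, m < k, k ≤ g, g ≤ h. Chaining: h < j ≤ m < k ≤ g ≤ h, which forces h < h — impossible.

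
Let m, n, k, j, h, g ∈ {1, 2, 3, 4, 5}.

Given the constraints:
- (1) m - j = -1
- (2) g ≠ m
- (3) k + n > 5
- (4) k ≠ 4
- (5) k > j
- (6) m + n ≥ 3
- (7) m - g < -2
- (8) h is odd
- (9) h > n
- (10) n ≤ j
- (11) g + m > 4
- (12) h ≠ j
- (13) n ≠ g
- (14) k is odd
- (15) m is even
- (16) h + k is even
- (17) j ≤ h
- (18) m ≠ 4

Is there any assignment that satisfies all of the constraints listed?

Satisfiable

The assignment m = 2, n = 2, k = 5, j = 3, h = 5, g = 5 works:
  constraint 1 holds since m - j = -1.
  constraint 3 holds since k + n = 7.
The rest check out directly.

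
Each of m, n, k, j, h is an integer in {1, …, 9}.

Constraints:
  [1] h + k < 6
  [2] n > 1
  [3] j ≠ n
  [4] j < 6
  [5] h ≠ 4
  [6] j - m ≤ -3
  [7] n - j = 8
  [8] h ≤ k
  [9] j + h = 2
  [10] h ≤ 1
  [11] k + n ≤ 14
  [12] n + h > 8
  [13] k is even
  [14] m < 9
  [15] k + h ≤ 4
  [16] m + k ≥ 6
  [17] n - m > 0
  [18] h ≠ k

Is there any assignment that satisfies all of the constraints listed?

Try m = 6, n = 9, k = 2, j = 1, h = 1.
Check constraint 1: h + k = 3; constraint 6: j - m = -5. The remaining constraints are straightforward to verify.

Satisfiable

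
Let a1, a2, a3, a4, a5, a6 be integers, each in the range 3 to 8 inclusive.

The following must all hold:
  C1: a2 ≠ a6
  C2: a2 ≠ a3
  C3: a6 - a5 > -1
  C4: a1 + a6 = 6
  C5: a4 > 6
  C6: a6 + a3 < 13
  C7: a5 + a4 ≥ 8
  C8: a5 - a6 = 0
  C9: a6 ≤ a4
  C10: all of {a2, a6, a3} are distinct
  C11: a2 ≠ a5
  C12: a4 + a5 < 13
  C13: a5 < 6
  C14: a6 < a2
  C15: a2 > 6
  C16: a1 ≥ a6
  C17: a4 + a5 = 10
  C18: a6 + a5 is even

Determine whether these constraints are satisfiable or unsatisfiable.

Satisfiable

One satisfying assignment is a1 = 3, a2 = 7, a3 = 8, a4 = 7, a5 = 3, a6 = 3.
For the less obvious constraints — constraint 3: a6 - a5 = 0; constraint 4: a1 + a6 = 6; constraint 6: a6 + a3 = 11 — and the others hold by inspection.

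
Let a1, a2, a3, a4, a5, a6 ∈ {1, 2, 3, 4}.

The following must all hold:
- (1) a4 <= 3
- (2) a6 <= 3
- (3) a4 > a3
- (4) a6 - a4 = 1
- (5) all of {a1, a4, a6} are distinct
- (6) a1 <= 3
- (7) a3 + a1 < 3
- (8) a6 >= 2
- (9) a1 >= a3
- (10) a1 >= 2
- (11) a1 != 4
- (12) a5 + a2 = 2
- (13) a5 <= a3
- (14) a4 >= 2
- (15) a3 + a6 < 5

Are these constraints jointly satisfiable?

Unsatisfiable

Constraints 1, 2, 6, 8, 10, and 14 confine each of a1, a4, a6 to the 2 values {2, 3}.
Constraint 5 requires all 3 of them to be distinct, but only 2 values are available — impossible by the pigeonhole principle.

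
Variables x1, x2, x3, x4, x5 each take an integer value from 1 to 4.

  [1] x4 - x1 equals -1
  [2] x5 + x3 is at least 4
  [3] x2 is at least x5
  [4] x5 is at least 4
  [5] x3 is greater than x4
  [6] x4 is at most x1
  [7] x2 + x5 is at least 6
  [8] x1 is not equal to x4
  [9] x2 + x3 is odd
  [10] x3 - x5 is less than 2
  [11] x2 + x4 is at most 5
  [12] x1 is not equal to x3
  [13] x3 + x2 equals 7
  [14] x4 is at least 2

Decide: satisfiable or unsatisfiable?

From constraints 3 and 4: x2 ≥ x5 ≥ 4. From constraint 14: x4 ≥ 2. Hence x2 + x4 ≥ 6. But constraint 11 requires x2 + x4 ≤ 5, and 5 < 6. Contradiction.

Unsatisfiable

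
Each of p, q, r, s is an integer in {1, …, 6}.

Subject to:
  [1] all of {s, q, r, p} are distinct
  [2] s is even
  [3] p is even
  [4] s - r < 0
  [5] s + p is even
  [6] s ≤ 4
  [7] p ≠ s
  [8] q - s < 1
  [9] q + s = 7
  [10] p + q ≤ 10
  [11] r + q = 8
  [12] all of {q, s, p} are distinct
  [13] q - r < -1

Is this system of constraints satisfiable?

Satisfiable

Setting (p, q, r, s) = (6, 3, 5, 4) satisfies everything: constraint 4: s - r = -1; constraint 8: q - s = -1, and the others follow.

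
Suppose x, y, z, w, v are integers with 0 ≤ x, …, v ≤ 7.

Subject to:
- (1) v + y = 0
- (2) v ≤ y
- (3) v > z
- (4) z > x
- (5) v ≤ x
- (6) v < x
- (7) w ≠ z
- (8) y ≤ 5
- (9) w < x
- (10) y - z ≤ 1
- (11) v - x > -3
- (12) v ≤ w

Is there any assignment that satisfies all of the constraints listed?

Constraints 3, 4, and 6 give z < v, v < x, x < z. Chaining: z < v < x < z, which forces z < z — impossible.

Unsatisfiable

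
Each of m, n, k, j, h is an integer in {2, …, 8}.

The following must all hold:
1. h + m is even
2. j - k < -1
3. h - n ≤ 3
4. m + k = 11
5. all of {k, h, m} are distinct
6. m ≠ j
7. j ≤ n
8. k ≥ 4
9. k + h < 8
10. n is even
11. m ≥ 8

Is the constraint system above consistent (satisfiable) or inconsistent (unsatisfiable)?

Unsatisfiable

From constraint 11: m ≥ 8. From constraint 8: k ≥ 4. Hence m + k ≥ 12. But constraint 4 requires m + k = 11, and 11 < 12. Contradiction.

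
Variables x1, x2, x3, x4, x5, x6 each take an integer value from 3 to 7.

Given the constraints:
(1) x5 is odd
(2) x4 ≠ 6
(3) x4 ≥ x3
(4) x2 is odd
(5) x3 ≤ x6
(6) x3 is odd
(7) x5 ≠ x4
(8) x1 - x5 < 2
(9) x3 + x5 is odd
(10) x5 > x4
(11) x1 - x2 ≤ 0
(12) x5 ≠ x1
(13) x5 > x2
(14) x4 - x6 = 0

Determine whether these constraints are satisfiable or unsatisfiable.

Constraint 6 makes x3 odd and constraint 1 makes x5 odd, so x3 + x5 must be even. Constraint 9 says x3 + x5 is odd — contradiction.

Unsatisfiable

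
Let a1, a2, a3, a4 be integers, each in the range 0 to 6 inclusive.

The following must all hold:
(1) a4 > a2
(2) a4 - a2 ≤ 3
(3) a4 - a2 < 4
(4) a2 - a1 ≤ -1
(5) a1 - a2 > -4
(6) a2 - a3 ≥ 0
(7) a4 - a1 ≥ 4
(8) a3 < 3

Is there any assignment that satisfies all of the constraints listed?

Constraints 2, 4, and 7 give a4 − a1 ≥ 4, a1 − a2 ≥ 1, a2 − a4 ≥ -3.
Adding all 3 inequalities: the left sides telescope to 0, and the right sides sum to 4 + 1 + (-3) = 2. So 0 ≥ 2, which is false.

Unsatisfiable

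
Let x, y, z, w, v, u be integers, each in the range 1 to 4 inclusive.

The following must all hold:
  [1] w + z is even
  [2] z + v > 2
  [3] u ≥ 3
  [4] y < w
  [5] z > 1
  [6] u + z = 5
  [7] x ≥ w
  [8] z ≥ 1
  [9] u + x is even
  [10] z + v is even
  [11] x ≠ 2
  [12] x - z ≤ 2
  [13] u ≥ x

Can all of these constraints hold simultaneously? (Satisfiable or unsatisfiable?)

The assignment x = 3, y = 1, z = 2, w = 2, v = 2, u = 3 works:
  constraint 2 holds since z + v = 4.
  constraint 6 holds since u + z = 5.
  constraint 12 holds since x - z = 1.
The rest check out directly.

Satisfiable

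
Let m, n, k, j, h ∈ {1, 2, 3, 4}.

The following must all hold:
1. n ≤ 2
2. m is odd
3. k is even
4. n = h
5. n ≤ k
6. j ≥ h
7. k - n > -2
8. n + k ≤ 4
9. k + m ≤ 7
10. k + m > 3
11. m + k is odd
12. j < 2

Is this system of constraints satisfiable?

Satisfiable

The assignment m = 3, n = 1, k = 2, j = 1, h = 1 works:
  constraint 7 holds since k - n = 1.
  constraint 8 holds since n + k = 3.
  constraint 9 holds since k + m = 5.
The rest check out directly.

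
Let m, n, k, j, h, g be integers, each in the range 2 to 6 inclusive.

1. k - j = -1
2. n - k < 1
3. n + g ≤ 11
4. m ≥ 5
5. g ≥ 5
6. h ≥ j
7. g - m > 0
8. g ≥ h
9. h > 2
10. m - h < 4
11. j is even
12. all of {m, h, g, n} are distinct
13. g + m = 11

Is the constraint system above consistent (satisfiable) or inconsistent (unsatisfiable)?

One satisfying assignment is m = 5, n = 2, k = 3, j = 4, h = 4, g = 6.
For the less obvious constraints — constraint 1: k - j = -1; constraint 2: n - k = -1; constraint 3: n + g = 8 — and the others hold by inspection.

Satisfiable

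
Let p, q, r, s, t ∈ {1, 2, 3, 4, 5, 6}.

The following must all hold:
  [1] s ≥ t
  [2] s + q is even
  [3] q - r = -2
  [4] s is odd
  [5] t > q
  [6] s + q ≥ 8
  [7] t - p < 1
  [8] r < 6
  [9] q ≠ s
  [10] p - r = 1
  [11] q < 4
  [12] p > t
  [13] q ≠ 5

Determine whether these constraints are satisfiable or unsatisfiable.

Satisfiable

Setting (p, q, r, s, t) = (6, 3, 5, 5, 5) satisfies everything: constraint 3: q - r = -2; constraint 6: s + q = 8; constraint 7: t - p = -1, and the others follow.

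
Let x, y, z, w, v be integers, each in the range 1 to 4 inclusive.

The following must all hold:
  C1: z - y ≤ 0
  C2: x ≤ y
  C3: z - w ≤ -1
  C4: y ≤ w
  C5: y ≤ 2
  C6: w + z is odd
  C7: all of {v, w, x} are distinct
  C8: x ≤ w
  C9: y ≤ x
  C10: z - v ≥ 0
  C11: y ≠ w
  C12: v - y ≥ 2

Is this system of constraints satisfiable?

Unsatisfiable

Constraints 1, 10, and 12 give y − z ≥ 0, z − v ≥ 0, v − y ≥ 2.
Adding all 3 inequalities: the left sides telescope to 0, and the right sides sum to 0 + 0 + 2 = 2. So 0 ≥ 2, which is false.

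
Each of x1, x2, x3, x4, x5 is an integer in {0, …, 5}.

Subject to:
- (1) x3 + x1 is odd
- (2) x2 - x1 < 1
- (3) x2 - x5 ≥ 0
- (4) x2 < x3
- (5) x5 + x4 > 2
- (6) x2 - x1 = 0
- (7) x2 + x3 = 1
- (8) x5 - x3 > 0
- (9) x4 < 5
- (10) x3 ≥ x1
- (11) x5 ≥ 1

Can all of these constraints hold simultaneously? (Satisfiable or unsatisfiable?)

Unsatisfiable

Constraints 3, 4, and 8 give x3 < x5, x5 ≤ x2, x2 < x3. Chaining: x3 < x5 ≤ x2 < x3, which forces x3 < x3 — impossible.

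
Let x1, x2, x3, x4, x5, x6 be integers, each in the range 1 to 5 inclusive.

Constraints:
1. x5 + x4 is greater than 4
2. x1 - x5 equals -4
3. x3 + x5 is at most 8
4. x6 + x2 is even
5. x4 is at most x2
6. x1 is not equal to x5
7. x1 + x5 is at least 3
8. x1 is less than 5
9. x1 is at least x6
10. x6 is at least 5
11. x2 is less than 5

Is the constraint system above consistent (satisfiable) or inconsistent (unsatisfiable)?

From constraints 9 and 10: x1 ≥ x6 and x6 ≥ 5, so x1 ≥ 5. From constraint 8: x1 ≤ 4. But 4 < 5, so no value of x1 works.

Unsatisfiable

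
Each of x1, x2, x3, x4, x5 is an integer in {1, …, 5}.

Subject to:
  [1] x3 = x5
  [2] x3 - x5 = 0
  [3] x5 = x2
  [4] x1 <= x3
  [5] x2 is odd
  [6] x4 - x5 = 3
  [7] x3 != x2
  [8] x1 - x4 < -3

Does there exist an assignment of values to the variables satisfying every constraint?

Unsatisfiable

From constraints 1 and 3, x3 = x5 = x2, so x3 = x2. But constraint 7 says x3 ≠ x2. Contradiction.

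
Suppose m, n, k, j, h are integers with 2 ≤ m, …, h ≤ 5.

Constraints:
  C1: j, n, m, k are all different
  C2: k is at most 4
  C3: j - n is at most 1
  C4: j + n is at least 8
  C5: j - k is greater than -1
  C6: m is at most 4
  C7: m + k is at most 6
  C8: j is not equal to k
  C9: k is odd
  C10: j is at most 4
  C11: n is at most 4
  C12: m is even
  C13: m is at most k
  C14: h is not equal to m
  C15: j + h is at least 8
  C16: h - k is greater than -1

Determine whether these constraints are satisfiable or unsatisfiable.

Constraints 2, 6, 10, and 11 confine each of j, n, m, k to the 3 values {2, …, 4} (the domain already gives each ≥ 2).
Constraint 1 requires all 4 of them to be distinct, but only 3 values are available — impossible by the pigeonhole principle.

Unsatisfiable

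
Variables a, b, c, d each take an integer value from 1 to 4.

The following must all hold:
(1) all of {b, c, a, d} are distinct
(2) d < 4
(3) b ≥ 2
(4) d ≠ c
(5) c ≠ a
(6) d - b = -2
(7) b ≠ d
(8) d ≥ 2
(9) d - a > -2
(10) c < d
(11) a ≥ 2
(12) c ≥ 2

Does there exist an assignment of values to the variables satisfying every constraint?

Constraints 3, 8, 11, and 12 confine each of b, c, a, d to the 3 values {2, …, 4} (the domain already gives each ≤ 4).
Constraint 1 requires all 4 of them to be distinct, but only 3 values are available — impossible by the pigeonhole principle.

Unsatisfiable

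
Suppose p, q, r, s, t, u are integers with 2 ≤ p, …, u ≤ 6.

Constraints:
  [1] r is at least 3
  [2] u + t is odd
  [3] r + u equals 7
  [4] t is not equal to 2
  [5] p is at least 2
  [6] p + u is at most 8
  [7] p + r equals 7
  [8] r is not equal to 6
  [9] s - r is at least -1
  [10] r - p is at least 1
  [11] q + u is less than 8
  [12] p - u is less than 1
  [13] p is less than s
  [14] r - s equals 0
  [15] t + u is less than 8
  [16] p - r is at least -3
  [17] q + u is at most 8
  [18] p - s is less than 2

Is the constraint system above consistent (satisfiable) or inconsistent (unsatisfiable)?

The assignment p = 3, q = 4, r = 4, s = 4, t = 4, u = 3 works:
  constraint 3 holds since r + u = 7.
  constraint 6 holds since p + u = 6.
The rest check out directly.

Satisfiable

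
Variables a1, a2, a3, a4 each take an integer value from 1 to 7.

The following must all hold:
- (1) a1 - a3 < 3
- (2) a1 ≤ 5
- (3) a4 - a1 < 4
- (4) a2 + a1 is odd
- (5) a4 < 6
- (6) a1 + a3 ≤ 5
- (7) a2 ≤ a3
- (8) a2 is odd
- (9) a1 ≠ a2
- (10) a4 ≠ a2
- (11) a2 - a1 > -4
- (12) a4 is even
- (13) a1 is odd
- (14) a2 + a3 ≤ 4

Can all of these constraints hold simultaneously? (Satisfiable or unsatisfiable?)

Constraint 8 makes a2 odd and constraint 13 makes a1 odd, so a2 + a1 must be even. Constraint 4 says a2 + a1 is odd — contradiction.

Unsatisfiable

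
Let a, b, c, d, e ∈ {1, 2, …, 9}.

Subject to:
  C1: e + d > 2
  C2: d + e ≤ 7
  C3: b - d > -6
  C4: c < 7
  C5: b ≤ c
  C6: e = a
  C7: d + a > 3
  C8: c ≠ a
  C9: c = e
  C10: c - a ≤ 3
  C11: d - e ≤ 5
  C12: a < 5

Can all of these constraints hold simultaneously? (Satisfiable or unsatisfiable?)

Unsatisfiable

From constraints 6 and 9, c = e = a, so c = a. But constraint 8 says c ≠ a. Contradiction.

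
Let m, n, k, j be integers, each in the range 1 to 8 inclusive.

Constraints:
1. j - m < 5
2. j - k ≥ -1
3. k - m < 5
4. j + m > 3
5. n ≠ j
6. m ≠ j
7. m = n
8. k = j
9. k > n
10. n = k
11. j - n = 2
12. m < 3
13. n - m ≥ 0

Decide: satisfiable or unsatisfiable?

Unsatisfiable

From constraints 7, 8, and 10, m = n = k = j, so m = j. But constraint 6 says m ≠ j. Contradiction.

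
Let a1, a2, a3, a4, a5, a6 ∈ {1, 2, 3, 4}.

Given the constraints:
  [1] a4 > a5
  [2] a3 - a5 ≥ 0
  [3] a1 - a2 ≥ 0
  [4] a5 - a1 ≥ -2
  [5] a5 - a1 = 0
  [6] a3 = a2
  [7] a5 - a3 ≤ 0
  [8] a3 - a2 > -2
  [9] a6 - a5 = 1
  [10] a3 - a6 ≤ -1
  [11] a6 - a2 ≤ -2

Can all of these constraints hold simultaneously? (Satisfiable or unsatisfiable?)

Unsatisfiable

Constraints 3, 4, 7, 10, and 11 give a3 − a5 ≥ 0, a5 − a1 ≥ -2, a1 − a2 ≥ 0, a2 − a6 ≥ 2, a6 − a3 ≥ 1.
Adding all 5 inequalities: the left sides telescope to 0, and the right sides sum to 0 + (-2) + 0 + 2 + 1 = 1. So 0 ≥ 1, which is false.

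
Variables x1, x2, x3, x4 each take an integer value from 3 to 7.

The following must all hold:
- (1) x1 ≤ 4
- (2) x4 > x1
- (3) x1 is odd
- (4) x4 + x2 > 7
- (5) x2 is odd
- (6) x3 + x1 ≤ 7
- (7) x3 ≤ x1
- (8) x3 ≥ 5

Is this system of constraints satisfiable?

From constraints 7 and 8: x1 ≥ x3 and x3 ≥ 5, so x1 ≥ 5. From constraint 1: x1 ≤ 4. But 4 < 5, so no value of x1 works.

Unsatisfiable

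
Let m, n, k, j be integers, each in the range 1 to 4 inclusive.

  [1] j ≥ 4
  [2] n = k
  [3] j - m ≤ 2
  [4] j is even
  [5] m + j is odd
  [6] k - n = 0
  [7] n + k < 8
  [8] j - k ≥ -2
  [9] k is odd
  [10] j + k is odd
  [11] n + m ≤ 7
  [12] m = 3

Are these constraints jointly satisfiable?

Satisfiable

One satisfying assignment is m = 3, n = 3, k = 3, j = 4.
For the less obvious constraints — constraint 3: j - m = 1; constraint 6: k - n = 0 — and the others hold by inspection.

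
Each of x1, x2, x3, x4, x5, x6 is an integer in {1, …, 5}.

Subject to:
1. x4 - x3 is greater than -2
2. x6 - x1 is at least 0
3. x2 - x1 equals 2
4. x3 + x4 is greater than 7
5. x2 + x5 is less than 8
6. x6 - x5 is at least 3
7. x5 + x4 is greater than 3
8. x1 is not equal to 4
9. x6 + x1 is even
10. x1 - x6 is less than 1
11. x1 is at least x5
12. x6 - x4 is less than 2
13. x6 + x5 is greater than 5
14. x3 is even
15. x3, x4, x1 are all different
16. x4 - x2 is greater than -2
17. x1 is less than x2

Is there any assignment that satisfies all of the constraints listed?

The assignment x1 = 3, x2 = 5, x3 = 4, x4 = 5, x5 = 1, x6 = 5 works:
  constraint 1 holds since x4 - x3 = 1.
  constraint 2 holds since x6 - x1 = 2.
The rest check out directly.

Satisfiable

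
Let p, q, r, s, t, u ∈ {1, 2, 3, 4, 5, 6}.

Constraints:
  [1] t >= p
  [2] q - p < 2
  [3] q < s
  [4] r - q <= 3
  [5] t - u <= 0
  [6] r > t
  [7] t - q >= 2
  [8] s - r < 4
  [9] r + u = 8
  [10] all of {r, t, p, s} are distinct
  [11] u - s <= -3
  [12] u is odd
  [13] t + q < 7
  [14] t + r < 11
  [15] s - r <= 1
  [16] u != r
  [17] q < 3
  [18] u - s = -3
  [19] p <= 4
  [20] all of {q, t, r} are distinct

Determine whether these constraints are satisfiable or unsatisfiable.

Unsatisfiable

Constraints 4, 5, 7, 11, and 15 give q − r ≥ -3, r − s ≥ -1, s − u ≥ 3, u − t ≥ 0, t − q ≥ 2.
Adding all 5 inequalities: the left sides telescope to 0, and the right sides sum to (-3) + (-1) + 3 + 0 + 2 = 1. So 0 ≥ 1, which is false.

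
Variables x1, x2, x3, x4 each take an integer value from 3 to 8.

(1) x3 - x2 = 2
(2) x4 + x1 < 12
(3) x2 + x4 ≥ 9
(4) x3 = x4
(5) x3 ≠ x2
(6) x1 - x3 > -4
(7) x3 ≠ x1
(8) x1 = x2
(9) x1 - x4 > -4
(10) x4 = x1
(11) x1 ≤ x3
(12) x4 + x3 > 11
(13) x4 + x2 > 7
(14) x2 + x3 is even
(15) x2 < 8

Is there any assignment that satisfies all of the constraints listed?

From constraints 4, 8, and 10, x3 = x4 = x1 = x2, so x3 = x2. But constraint 5 says x3 ≠ x2. Contradiction.

Unsatisfiable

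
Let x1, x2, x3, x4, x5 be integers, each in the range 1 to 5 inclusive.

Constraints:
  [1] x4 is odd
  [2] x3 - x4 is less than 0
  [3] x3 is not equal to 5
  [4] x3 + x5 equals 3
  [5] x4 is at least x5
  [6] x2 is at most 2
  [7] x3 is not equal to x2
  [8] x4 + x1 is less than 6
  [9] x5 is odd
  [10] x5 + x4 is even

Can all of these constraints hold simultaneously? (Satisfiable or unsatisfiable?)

Satisfiable

The assignment x1 = 1, x2 = 1, x3 = 2, x4 = 3, x5 = 1 works:
  constraint 2 holds since x3 - x4 = -1.
  constraint 4 holds since x3 + x5 = 3.
  constraint 8 holds since x4 + x1 = 4.
The rest check out directly.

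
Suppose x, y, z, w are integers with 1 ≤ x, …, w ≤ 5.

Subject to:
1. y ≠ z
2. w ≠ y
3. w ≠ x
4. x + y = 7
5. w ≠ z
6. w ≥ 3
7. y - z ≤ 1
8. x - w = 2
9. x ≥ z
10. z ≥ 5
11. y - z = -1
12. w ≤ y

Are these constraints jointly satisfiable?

Unsatisfiable

From constraints 9 and 10: x ≥ z ≥ 5. From constraints 6 and 12: y ≥ w ≥ 3. Hence x + y ≥ 8. But constraint 4 requires x + y = 7, and 7 < 8. Contradiction.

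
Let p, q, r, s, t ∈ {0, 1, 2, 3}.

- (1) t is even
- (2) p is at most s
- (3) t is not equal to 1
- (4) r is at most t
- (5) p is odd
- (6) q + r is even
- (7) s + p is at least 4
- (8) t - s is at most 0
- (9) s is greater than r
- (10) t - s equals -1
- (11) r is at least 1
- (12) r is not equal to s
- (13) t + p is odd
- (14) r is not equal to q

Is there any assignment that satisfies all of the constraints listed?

Satisfiable

Try p = 1, q = 0, r = 2, s = 3, t = 2.
Check constraint 7: s + p = 4; constraint 8: t - s = -1. The remaining constraints are straightforward to verify.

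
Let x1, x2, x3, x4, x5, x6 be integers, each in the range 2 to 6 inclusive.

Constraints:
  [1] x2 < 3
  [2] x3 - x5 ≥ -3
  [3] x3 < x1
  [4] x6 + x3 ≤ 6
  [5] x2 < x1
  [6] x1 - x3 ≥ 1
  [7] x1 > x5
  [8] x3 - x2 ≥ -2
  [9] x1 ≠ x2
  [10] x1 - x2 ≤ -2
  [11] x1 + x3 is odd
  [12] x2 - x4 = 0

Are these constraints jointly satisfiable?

Constraints 6, 8, and 10 give x1 − x3 ≥ 1, x3 − x2 ≥ -2, x2 − x1 ≥ 2.
Adding all 3 inequalities: the left sides telescope to 0, and the right sides sum to 1 + (-2) + 2 = 1. So 0 ≥ 1, which is false.

Unsatisfiable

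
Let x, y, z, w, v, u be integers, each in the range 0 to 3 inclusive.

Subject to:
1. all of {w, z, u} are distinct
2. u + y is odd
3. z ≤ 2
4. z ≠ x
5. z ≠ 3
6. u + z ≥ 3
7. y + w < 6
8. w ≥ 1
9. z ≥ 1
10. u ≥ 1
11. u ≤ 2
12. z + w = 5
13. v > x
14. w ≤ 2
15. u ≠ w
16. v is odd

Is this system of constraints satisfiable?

Unsatisfiable

Constraints 3, 8, 9, 10, 11, and 14 confine each of w, z, u to the 2 values {1, 2}.
Constraint 1 requires all 3 of them to be distinct, but only 2 values are available — impossible by the pigeonhole principle.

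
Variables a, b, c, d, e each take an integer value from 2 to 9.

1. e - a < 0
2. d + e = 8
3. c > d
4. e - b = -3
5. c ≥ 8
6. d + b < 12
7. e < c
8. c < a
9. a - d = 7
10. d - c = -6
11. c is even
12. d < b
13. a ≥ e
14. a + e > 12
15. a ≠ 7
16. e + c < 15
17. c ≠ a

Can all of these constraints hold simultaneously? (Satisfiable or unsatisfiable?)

Satisfiable

Take a = 9, b = 9, c = 8, d = 2, e = 6. Then constraint 1: e - a = -3; constraint 2: d + e = 8; constraint 4: e - b = -3, and every other listed constraint is also met.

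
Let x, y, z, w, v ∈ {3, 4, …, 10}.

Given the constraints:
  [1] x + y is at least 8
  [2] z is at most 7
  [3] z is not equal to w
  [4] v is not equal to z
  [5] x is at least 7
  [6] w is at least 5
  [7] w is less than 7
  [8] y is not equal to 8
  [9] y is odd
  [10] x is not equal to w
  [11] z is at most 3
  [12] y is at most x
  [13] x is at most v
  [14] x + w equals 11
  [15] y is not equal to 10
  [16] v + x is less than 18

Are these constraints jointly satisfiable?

Unsatisfiable

From constraint 5: x ≥ 7. From constraint 6: w ≥ 5. Hence x + w ≥ 12. But constraint 14 requires x + w = 11, and 11 < 12. Contradiction.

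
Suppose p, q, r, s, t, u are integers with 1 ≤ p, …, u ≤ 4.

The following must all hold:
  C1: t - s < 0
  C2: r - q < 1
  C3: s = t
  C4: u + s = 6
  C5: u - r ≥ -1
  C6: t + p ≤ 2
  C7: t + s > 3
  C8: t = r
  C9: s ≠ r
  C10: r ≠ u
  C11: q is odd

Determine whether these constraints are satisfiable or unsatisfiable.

From constraints 3 and 8, s = t = r, so s = r. But constraint 9 says s ≠ r. Contradiction.

Unsatisfiable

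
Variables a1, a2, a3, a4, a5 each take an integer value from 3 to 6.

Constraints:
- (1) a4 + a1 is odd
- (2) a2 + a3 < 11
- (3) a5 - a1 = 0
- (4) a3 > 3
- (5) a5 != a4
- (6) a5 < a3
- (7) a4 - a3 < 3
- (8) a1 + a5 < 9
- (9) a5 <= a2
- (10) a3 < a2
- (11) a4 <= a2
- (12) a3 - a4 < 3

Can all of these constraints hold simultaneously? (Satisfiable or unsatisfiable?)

Satisfiable

Take a1 = 3, a2 = 6, a3 = 4, a4 = 4, a5 = 3. Then constraint 2: a2 + a3 = 10; constraint 3: a5 - a1 = 0; constraint 7: a4 - a3 = 0, and every other listed constraint is also met.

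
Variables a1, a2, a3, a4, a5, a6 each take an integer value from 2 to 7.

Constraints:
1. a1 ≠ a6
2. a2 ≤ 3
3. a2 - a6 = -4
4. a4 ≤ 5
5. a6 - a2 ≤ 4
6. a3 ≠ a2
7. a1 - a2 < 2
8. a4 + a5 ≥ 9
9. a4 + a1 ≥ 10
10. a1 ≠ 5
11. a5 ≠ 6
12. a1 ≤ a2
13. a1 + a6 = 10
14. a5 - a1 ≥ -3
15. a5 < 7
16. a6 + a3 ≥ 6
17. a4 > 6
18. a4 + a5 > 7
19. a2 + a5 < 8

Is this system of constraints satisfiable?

Unsatisfiable

From constraint 4: a4 ≤ 5. From constraints 2 and 12: a1 ≤ a2 ≤ 3. Hence a4 + a1 ≤ 8. But constraint 9 requires a4 + a1 ≥ 10, and 10 > 8. Contradiction.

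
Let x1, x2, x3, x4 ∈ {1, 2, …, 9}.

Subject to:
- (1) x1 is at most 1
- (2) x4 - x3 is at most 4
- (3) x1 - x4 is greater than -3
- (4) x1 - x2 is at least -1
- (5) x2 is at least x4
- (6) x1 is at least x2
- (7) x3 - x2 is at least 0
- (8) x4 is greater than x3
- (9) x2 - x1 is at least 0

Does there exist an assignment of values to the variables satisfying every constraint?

Unsatisfiable

Constraints 5, 7, and 8 give x4 ≤ x2, x2 ≤ x3, x3 < x4. Chaining: x4 ≤ x2 ≤ x3 < x4, which forces x4 < x4 — impossible.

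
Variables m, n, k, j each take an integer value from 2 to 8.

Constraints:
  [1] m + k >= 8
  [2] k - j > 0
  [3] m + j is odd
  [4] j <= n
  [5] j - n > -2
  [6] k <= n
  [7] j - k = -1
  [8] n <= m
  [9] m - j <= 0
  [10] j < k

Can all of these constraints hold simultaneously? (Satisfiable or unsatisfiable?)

Unsatisfiable

Constraints 6, 8, 9, and 10 give n ≤ m, m ≤ j, j < k, k ≤ n. Chaining: n ≤ m ≤ j < k ≤ n, which forces n < n — impossible.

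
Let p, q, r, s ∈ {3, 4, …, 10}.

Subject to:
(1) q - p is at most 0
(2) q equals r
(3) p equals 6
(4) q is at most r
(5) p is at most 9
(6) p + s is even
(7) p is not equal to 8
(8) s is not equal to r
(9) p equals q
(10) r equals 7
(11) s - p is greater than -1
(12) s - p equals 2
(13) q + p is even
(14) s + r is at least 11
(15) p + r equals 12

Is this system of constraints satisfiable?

Unsatisfiable

Constraint 3 fixes p = 6 and constraint 10 fixes r = 7. Constraints 2 and 9 give p = q = r, so p = r. But 6 ≠ 7 — contradiction.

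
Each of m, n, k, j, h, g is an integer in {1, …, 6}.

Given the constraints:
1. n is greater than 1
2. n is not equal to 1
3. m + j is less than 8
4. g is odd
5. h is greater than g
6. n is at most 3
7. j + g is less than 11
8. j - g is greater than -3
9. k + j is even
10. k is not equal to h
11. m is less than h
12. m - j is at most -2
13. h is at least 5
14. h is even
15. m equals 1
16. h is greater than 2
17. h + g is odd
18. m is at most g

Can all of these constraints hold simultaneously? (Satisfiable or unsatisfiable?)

Try m = 1, n = 2, k = 5, j = 5, h = 6, g = 5.
Check constraint 3: m + j = 6; constraint 7: j + g = 10; constraint 8: j - g = 0. The remaining constraints are straightforward to verify.

Satisfiable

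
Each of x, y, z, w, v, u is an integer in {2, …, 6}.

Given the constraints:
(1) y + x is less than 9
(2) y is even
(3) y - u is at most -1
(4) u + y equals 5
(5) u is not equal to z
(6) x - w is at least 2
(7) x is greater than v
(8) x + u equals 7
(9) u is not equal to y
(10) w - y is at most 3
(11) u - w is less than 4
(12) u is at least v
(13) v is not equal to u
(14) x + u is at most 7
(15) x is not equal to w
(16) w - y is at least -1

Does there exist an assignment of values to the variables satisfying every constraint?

Try x = 4, y = 2, z = 6, w = 2, v = 2, u = 3.
Check constraint 1: y + x = 6; constraint 3: y - u = -1; constraint 4: u + y = 5. The remaining constraints are straightforward to verify.

Satisfiable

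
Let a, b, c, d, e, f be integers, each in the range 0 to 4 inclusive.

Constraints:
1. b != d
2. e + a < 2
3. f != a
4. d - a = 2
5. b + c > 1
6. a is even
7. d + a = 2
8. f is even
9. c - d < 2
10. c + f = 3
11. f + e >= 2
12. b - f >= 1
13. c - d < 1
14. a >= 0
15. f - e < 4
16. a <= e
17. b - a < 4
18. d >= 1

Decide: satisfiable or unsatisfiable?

One satisfying assignment is a = 0, b = 3, c = 1, d = 2, e = 0, f = 2.
For the less obvious constraints — constraint 2: e + a = 0; constraint 4: d - a = 2 — and the others hold by inspection.

Satisfiable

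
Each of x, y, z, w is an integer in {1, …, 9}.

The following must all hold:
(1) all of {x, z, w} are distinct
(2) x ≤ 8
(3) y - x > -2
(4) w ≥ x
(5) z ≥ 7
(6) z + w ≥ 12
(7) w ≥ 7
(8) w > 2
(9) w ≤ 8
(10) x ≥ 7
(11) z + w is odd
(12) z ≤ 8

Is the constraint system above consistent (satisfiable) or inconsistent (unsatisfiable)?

Constraints 2, 5, 7, 9, 10, and 12 confine each of x, z, w to the 2 values {7, 8}.
Constraint 1 requires all 3 of them to be distinct, but only 2 values are available — impossible by the pigeonhole principle.

Unsatisfiable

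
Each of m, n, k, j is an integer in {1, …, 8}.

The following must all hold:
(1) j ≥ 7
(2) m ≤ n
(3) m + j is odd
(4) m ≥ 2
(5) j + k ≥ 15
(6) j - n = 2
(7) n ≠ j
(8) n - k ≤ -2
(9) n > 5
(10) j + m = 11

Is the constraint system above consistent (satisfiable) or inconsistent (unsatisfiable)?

Satisfiable

Setting (m, n, k, j) = (3, 6, 8, 8) satisfies everything: constraint 5: j + k = 16; constraint 6: j - n = 2, and the others follow.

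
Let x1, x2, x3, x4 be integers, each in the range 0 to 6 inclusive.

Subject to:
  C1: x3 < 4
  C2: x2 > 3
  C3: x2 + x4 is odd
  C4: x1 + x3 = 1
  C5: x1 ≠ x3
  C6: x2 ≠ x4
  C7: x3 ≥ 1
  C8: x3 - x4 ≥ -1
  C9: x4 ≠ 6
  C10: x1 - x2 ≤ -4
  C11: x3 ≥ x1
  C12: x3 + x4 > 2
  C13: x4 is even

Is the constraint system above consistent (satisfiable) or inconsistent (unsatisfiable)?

Satisfiable

Try x1 = 0, x2 = 5, x3 = 1, x4 = 2.
Check constraint 4: x1 + x3 = 1; constraint 8: x3 - x4 = -1; constraint 10: x1 - x2 = -5. The remaining constraints are straightforward to verify.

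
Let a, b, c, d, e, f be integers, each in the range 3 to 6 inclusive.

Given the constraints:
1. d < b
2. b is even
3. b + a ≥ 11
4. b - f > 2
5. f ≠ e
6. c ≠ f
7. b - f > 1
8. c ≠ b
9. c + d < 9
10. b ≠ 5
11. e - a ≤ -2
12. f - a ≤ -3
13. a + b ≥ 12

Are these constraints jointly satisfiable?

Take a = 6, b = 6, c = 4, d = 3, e = 4, f = 3. Then constraint 3: b + a = 12; constraint 4: b - f = 3, and every other listed constraint is also met.

Satisfiable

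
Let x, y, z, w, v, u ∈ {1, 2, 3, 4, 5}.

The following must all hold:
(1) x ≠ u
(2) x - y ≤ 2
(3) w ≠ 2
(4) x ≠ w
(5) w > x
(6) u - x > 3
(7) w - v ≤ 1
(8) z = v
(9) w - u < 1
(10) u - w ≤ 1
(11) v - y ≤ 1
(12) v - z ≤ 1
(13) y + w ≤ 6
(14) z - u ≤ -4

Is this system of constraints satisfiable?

Constraints 7, 10, 12, and 14 give z − v ≥ -1, v − w ≥ -1, w − u ≥ -1, u − z ≥ 4.
Adding all 4 inequalities: the left sides telescope to 0, and the right sides sum to (-1) + (-1) + (-1) + 4 = 1. So 0 ≥ 1, which is false.

Unsatisfiable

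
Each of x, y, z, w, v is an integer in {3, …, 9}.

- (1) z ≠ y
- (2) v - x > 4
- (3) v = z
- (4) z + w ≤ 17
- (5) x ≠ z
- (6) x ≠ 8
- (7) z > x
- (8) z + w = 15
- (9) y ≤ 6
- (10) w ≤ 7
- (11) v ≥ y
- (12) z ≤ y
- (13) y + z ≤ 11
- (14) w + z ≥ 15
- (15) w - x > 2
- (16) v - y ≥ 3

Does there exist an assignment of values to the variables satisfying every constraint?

From constraint 10: w ≤ 7. From constraints 9 and 12: z ≤ y ≤ 6. Hence w + z ≤ 13. But constraint 14 requires w + z ≥ 15, and 15 > 13. Contradiction.

Unsatisfiable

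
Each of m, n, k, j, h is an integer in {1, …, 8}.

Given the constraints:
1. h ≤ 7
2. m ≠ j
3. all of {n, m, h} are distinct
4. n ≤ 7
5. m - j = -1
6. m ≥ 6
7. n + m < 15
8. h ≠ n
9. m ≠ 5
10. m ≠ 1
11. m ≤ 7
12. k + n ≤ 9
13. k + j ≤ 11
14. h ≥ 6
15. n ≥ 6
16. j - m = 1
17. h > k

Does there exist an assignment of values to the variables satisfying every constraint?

Unsatisfiable

Constraints 1, 4, 6, 11, 14, and 15 confine each of n, m, h to the 2 values {6, 7}.
Constraint 3 requires all 3 of them to be distinct, but only 2 values are available — impossible by the pigeonhole principle.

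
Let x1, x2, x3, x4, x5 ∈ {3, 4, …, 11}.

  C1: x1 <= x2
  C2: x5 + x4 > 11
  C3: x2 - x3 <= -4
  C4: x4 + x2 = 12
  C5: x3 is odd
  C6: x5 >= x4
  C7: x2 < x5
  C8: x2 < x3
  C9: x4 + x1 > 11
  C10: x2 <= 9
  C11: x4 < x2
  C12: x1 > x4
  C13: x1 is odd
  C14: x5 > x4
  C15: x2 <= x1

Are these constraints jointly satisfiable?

Satisfiable

Setting (x1, x2, x3, x4, x5) = (7, 7, 11, 5, 8) satisfies everything: constraint 2: x5 + x4 = 13; constraint 3: x2 - x3 = -4; constraint 4: x4 + x2 = 12, and the others follow.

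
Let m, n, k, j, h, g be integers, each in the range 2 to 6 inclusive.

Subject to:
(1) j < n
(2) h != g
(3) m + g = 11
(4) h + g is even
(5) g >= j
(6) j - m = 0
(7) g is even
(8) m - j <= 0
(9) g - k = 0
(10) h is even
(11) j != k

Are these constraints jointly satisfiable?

Satisfiable

Try m = 5, n = 6, k = 6, j = 5, h = 2, g = 6.
Check constraint 3: m + g = 11; constraint 6: j - m = 0; constraint 8: m - j = 0. The remaining constraints are straightforward to verify.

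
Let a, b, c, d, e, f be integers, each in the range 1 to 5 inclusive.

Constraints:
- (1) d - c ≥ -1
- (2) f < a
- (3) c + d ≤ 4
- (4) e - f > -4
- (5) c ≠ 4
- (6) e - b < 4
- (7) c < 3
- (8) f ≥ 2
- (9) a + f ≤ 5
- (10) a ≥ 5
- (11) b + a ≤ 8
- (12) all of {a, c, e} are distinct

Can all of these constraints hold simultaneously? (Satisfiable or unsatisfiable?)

Unsatisfiable

From constraint 10: a ≥ 5. From constraint 8: f ≥ 2. Hence a + f ≥ 7. But constraint 9 requires a + f ≤ 5, and 5 < 7. Contradiction.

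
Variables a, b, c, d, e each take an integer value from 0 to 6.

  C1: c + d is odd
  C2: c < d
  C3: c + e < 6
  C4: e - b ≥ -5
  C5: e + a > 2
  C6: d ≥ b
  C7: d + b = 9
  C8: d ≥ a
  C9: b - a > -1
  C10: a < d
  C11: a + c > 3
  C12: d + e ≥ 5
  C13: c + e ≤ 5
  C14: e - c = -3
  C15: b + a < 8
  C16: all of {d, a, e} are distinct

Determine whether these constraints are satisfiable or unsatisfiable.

Satisfiable

One satisfying assignment is a = 2, b = 4, c = 4, d = 5, e = 1.
For the less obvious constraints — constraint 3: c + e = 5; constraint 4: e - b = -3 — and the others hold by inspection.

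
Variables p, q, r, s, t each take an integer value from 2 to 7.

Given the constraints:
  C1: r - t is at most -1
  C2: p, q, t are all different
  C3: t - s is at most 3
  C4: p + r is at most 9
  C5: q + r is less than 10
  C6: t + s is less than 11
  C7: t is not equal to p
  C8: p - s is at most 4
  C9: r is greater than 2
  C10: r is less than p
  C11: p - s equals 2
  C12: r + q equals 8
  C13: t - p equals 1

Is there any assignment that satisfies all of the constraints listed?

Satisfiable

One satisfying assignment is p = 5, q = 4, r = 4, s = 3, t = 6.
For the less obvious constraints — constraint 1: r - t = -2; constraint 3: t - s = 3; constraint 4: p + r = 9 — and the others hold by inspection.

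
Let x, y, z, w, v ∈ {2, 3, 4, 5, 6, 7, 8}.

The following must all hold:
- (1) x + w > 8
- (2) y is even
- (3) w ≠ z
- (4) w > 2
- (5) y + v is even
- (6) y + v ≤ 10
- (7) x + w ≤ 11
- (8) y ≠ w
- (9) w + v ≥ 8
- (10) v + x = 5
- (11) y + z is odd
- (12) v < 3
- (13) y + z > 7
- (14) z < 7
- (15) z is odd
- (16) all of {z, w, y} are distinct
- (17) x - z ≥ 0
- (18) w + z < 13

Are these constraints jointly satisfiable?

Satisfiable

Try x = 3, y = 6, z = 3, w = 7, v = 2.
Check constraint 1: x + w = 10; constraint 6: y + v = 8. The remaining constraints are straightforward to verify.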